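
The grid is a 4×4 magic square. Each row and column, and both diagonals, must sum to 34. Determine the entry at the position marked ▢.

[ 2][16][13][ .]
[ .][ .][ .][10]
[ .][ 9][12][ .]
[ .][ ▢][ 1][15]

From row 1, 34 − (2 + 16 + 13) gives (1,4) = 3.
Column 3 needs 34; the known cells sum to 26, so (2,3) = 8.
From column 4, 34 − (3 + 10 + 15) gives (3,4) = 6.
Using main diagonal: 2 + 12 + 15 + ? → (2,2) = 34 − 29 = 5.
Anti-diagonal: 3 + 8 + 9 + ? = 34, so (4,1) = 14.
Using row 2: 5 + 8 + 10 + ? → (2,1) = 34 − 23 = 11.
From row 3, 34 − (9 + 12 + 6) gives (3,1) = 7.
Row 4 needs 34; the known cells sum to 30, so (4,2) = 4.

4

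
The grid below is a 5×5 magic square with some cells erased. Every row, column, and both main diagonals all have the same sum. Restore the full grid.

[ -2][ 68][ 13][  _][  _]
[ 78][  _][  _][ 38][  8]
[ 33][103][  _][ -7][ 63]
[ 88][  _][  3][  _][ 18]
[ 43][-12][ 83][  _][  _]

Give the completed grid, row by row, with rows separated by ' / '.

-2 68 13 108 53 / 78 23 93 38 8 / 33 103 48 -7 63 / 88 58 3 73 18 / 43 -12 83 28 98

Column 1 is already complete: -2 + 78 + 33 + 88 + 43 = 240, so that is the magic constant.
Row 3: 33 + 103 + (-7) + 63 + ? = 240, so (3,3) = 48.
Column 3: 13 + 48 + 3 + 83 + ? = 240, so (2,3) = 93.
From row 2, 240 − (78 + 93 + 38 + 8) gives (2,2) = 23.
From column 2, 240 − (68 + 23 + 103 + (-12)) gives (4,2) = 58.
Anti-diagonal: 38 + 48 + 58 + 43 + ? = 240, so (1,5) = 53.
Row 1: -2 + 68 + 13 + 53 + ? = 240, so (1,4) = 108.
Row 4 must total 240; the given cells sum to 167, so (4,4) = 73.
Column 4 needs 240; the known cells sum to 212, so (5,4) = 28.
Column 5: 53 + 8 + 63 + 18 + ? = 240, so (5,5) = 98.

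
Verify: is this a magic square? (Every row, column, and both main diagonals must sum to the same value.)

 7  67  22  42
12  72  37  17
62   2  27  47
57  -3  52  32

Yes

Row 1: 7 + 67 + 22 + 42 = 138.
Row 2: 12 + 72 + 37 + 17 = 138.
Row 3: 62 + 2 + 27 + 47 = 138.
Row 4: 57 + (-3) + 52 + 32 = 138.
Column 1: 7 + 12 + 62 + 57 = 138.
Column 2: 67 + 72 + 2 + (-3) = 138.
Column 3: 22 + 37 + 27 + 52 = 138.
Column 4: 42 + 17 + 47 + 32 = 138.
Main diagonal: 7 + 72 + 27 + 32 = 138.
Anti-diagonal: 42 + 37 + 2 + 57 = 138.
All lines sum to 138.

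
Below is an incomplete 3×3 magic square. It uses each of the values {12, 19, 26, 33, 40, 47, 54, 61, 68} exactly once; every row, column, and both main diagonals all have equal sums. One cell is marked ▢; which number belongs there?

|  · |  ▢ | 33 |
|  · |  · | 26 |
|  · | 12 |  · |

The 9 entries sum to 360, so each line sums to 360/3 = 120.
The remaining cell in column 3 is (3,3) = 120 − 59 = 61.
Row 3: 12 + 61 + ? = 120, so (3,1) = 47.
Anti-diagonal needs 120; the known cells sum to 80, so (2,2) = 40.
Row 2 needs 120; the known cells sum to 66, so (2,1) = 54.
Column 1 must total 120; the given cells sum to 101, so (1,1) = 19.
Column 2 needs 120; the known cells sum to 52, so (1,2) = 68.

68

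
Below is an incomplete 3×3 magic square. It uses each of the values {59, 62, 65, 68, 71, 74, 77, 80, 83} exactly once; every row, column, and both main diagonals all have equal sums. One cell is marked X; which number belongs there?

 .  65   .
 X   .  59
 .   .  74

The 9 entries sum to 639, so each line sums to 639/3 = 213.
Using column 3: 59 + 74 + ? → (1,3) = 213 − 133 = 80.
Row 1 needs 213; the known cells sum to 145, so (1,1) = 68.
Main diagonal needs 213; the known cells sum to 142, so (2,2) = 71.
Anti-diagonal needs 213; the known cells sum to 151, so (3,1) = 62.
The remaining cell in row 2 is (2,1) = 213 − 130 = 83.

83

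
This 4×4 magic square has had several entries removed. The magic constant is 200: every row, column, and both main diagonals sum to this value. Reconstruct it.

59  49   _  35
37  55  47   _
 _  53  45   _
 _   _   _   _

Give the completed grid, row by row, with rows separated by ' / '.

The remaining cell in row 1 is (1,3) = 200 − 143 = 57.
Row 2 must total 200; the given cells sum to 139, so (2,4) = 61.
The remaining cell in column 2 is (4,2) = 200 − 157 = 43.
From column 3, 200 − (57 + 47 + 45) gives (4,3) = 51.
Main diagonal must total 200; the given cells sum to 159, so (4,4) = 41.
Anti-diagonal must total 200; the given cells sum to 135, so (4,1) = 65.
From column 1, 200 − (59 + 37 + 65) gives (3,1) = 39.
Column 4: 35 + 61 + 41 + ? = 200, so (3,4) = 63.

59 49 57 35 / 37 55 47 61 / 39 53 45 63 / 65 43 51 41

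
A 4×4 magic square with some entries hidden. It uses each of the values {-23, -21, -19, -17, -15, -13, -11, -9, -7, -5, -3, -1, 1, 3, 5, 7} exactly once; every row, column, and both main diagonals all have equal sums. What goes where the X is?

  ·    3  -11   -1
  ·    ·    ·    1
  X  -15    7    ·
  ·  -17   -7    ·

-5

The 16 entries sum to -128, so each line sums to -128/4 = -32.
Row 1 needs -32; the known cells sum to -9, so (1,1) = -23.
The remaining cell in column 2 is (2,2) = -32 − (-29) = -3.
Column 3 needs -32; the known cells sum to -11, so (2,3) = -21.
Main diagonal must total -32; the given cells sum to -19, so (4,4) = -13.
From anti-diagonal, -32 − (-1 + (-21) + (-15)) gives (4,1) = 5.
The remaining cell in row 2 is (2,1) = -32 − (-23) = -9.
Column 1 needs -32; the known cells sum to -27, so (3,1) = -5.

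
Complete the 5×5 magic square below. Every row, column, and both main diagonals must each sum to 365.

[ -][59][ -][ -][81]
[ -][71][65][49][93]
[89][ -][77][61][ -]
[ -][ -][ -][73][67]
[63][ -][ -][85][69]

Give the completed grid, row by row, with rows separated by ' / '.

Row 2 needs 365; the known cells sum to 278, so (2,1) = 87.
Using column 4: 49 + 61 + 73 + 85 + ? → (1,4) = 365 − 268 = 97.
Column 5 must total 365; the given cells sum to 310, so (3,5) = 55.
Main diagonal: 71 + 77 + 73 + 69 + ? = 365, so (1,1) = 75.
Anti-diagonal: 81 + 49 + 77 + 63 + ? = 365, so (4,2) = 95.
Row 1 needs 365; the known cells sum to 312, so (1,3) = 53.
Row 3 must total 365; the given cells sum to 282, so (3,2) = 83.
Using column 1: 75 + 87 + 89 + 63 + ? → (4,1) = 365 − 314 = 51.
Column 2 must total 365; the given cells sum to 308, so (5,2) = 57.
Row 4 needs 365; the known cells sum to 286, so (4,3) = 79.
Row 5: 63 + 57 + 85 + 69 + ? = 365, so (5,3) = 91.

75 59 53 97 81 / 87 71 65 49 93 / 89 83 77 61 55 / 51 95 79 73 67 / 63 57 91 85 69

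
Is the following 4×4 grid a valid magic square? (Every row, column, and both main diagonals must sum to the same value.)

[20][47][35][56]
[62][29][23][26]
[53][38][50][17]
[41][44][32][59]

No — column 1 sums to 176 but row 3 sums to 158.

Row 1: 20 + 47 + 35 + 56 = 158.
Row 2: 62 + 29 + 23 + 26 = 140.
Row 3: 53 + 38 + 50 + 17 = 158.
Row 4: 41 + 44 + 32 + 59 = 176.
Column 1: 20 + 62 + 53 + 41 = 176.
Column 2: 47 + 29 + 38 + 44 = 158.
Column 3: 35 + 23 + 50 + 32 = 140.
Column 4: 56 + 26 + 17 + 59 = 158.
Main diagonal: 20 + 29 + 50 + 59 = 158.
Anti-diagonal: 56 + 23 + 38 + 41 = 158.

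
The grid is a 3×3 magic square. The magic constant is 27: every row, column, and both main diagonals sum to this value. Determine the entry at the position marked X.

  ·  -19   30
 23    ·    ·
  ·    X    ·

37

Using row 1: -19 + 30 + ? → (1,1) = 27 − 11 = 16.
Column 1: 16 + 23 + ? = 27, so (3,1) = -12.
From anti-diagonal, 27 − (30 + (-12)) gives (2,2) = 9.
From row 2, 27 − (23 + 9) gives (2,3) = -5.
Column 2: -19 + 9 + ? = 27, so (3,2) = 37.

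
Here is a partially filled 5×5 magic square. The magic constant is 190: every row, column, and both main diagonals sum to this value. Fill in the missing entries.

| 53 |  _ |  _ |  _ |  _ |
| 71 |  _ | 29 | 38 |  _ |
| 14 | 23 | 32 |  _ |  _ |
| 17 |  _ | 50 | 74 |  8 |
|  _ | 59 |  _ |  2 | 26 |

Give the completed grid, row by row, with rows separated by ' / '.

53 62 11 20 44 / 71 5 29 38 47 / 14 23 32 56 65 / 17 41 50 74 8 / 35 59 68 2 26

Row 4: 17 + 50 + 74 + 8 + ? = 190, so (4,2) = 41.
Column 1 needs 190; the known cells sum to 155, so (5,1) = 35.
The remaining cell in main diagonal is (2,2) = 190 − 185 = 5.
Using anti-diagonal: 38 + 32 + 41 + 35 + ? → (1,5) = 190 − 146 = 44.
The remaining cell in row 2 is (2,5) = 190 − 143 = 47.
Row 5 needs 190; the known cells sum to 122, so (5,3) = 68.
Column 2: 5 + 23 + 41 + 59 + ? = 190, so (1,2) = 62.
Column 3: 29 + 32 + 50 + 68 + ? = 190, so (1,3) = 11.
From column 5, 190 − (44 + 47 + 8 + 26) gives (3,5) = 65.
From row 1, 190 − (53 + 62 + 11 + 44) gives (1,4) = 20.
Row 3 must total 190; the given cells sum to 134, so (3,4) = 56.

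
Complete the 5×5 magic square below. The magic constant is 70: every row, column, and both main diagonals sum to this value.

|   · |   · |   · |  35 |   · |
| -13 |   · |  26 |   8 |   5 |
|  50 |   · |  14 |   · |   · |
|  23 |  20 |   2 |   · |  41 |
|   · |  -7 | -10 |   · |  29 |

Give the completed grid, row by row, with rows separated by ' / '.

-1 -19 38 35 17 / -13 44 26 8 5 / 50 32 14 -4 -22 / 23 20 2 -16 41 / 11 -7 -10 47 29

Row 2: -13 + 26 + 8 + 5 + ? = 70, so (2,2) = 44.
Row 4 must total 70; the given cells sum to 86, so (4,4) = -16.
Column 3 needs 70; the known cells sum to 32, so (1,3) = 38.
From main diagonal, 70 − (44 + 14 + (-16) + 29) gives (1,1) = -1.
Using column 1: -1 + (-13) + 50 + 23 + ? → (5,1) = 70 − 59 = 11.
The remaining cell in anti-diagonal is (1,5) = 70 − 53 = 17.
Row 1: -1 + 38 + 35 + 17 + ? = 70, so (1,2) = -19.
Row 5: 11 + (-7) + (-10) + 29 + ? = 70, so (5,4) = 47.
The remaining cell in column 2 is (3,2) = 70 − 38 = 32.
Column 4: 35 + 8 + (-16) + 47 + ? = 70, so (3,4) = -4.
Column 5 must total 70; the given cells sum to 92, so (3,5) = -22.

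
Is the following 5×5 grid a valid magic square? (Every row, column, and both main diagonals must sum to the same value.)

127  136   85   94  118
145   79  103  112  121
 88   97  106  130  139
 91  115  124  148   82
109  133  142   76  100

Row 1: 127 + 136 + 85 + 94 + 118 = 560.
Row 2: 145 + 79 + 103 + 112 + 121 = 560.
Row 3: 88 + 97 + 106 + 130 + 139 = 560.
Row 4: 91 + 115 + 124 + 148 + 82 = 560.
Row 5: 109 + 133 + 142 + 76 + 100 = 560.
Column 1: 127 + 145 + 88 + 91 + 109 = 560.
Column 2: 136 + 79 + 97 + 115 + 133 = 560.
Column 3: 85 + 103 + 106 + 124 + 142 = 560.
Column 4: 94 + 112 + 130 + 148 + 76 = 560.
Column 5: 118 + 121 + 139 + 82 + 100 = 560.
Main diagonal: 127 + 79 + 106 + 148 + 100 = 560.
Anti-diagonal: 118 + 112 + 106 + 115 + 109 = 560.
All lines sum to 560.

Yes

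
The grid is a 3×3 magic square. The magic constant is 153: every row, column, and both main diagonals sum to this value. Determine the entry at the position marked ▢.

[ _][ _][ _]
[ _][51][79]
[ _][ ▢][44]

37

Using row 2: 51 + 79 + ? → (2,1) = 153 − 130 = 23.
Column 3 must total 153; the given cells sum to 123, so (1,3) = 30.
Main diagonal needs 153; the known cells sum to 95, so (1,1) = 58.
Anti-diagonal: 30 + 51 + ? = 153, so (3,1) = 72.
Using row 1: 58 + 30 + ? → (1,2) = 153 − 88 = 65.
Row 3 must total 153; the given cells sum to 116, so (3,2) = 37.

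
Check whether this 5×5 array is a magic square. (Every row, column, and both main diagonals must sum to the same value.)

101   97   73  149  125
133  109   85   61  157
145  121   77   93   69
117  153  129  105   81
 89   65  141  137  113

No — column 4 sums to 545 but column 3 sums to 505.

Row 1: 101 + 97 + 73 + 149 + 125 = 545.
Row 2: 133 + 109 + 85 + 61 + 157 = 545.
Row 3: 145 + 121 + 77 + 93 + 69 = 505.
Row 4: 117 + 153 + 129 + 105 + 81 = 585.
Row 5: 89 + 65 + 141 + 137 + 113 = 545.
Column 1: 101 + 133 + 145 + 117 + 89 = 585.
Column 2: 97 + 109 + 121 + 153 + 65 = 545.
Column 3: 73 + 85 + 77 + 129 + 141 = 505.
Column 4: 149 + 61 + 93 + 105 + 137 = 545.
Column 5: 125 + 157 + 69 + 81 + 113 = 545.
Main diagonal: 101 + 109 + 77 + 105 + 113 = 505.
Anti-diagonal: 125 + 61 + 77 + 153 + 89 = 505.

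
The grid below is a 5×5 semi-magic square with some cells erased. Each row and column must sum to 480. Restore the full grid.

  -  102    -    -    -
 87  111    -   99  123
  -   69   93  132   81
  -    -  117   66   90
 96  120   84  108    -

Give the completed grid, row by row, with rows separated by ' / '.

63 102 126 75 114 / 87 111 60 99 123 / 105 69 93 132 81 / 129 78 117 66 90 / 96 120 84 108 72

The remaining cell in row 2 is (2,3) = 480 − 420 = 60.
Row 3 needs 480; the known cells sum to 375, so (3,1) = 105.
From row 5, 480 − (96 + 120 + 84 + 108) gives (5,5) = 72.
Column 2 must total 480; the given cells sum to 402, so (4,2) = 78.
Column 3 needs 480; the known cells sum to 354, so (1,3) = 126.
Using column 4: 99 + 132 + 66 + 108 + ? → (1,4) = 480 − 405 = 75.
Column 5 needs 480; the known cells sum to 366, so (1,5) = 114.
The remaining cell in row 1 is (1,1) = 480 − 417 = 63.
Using row 4: 78 + 117 + 66 + 90 + ? → (4,1) = 480 − 351 = 129.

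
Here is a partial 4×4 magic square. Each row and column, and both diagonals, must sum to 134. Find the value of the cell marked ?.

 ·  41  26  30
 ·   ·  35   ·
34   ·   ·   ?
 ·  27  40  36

From row 1, 134 − (41 + 26 + 30) gives (1,1) = 37.
Using row 4: 27 + 40 + 36 + ? → (4,1) = 134 − 103 = 31.
The remaining cell in column 1 is (2,1) = 134 − 102 = 32.
Using column 3: 26 + 35 + 40 + ? → (3,3) = 134 − 101 = 33.
From main diagonal, 134 − (37 + 33 + 36) gives (2,2) = 28.
Using anti-diagonal: 30 + 35 + 31 + ? → (3,2) = 134 − 96 = 38.
Row 2: 32 + 28 + 35 + ? = 134, so (2,4) = 39.
Using row 3: 34 + 38 + 33 + ? → (3,4) = 134 − 105 = 29.

29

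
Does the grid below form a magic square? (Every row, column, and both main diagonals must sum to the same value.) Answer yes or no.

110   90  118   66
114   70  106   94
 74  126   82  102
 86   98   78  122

Yes

Row 1: 110 + 90 + 118 + 66 = 384.
Row 2: 114 + 70 + 106 + 94 = 384.
Row 3: 74 + 126 + 82 + 102 = 384.
Row 4: 86 + 98 + 78 + 122 = 384.
Column 1: 110 + 114 + 74 + 86 = 384.
Column 2: 90 + 70 + 126 + 98 = 384.
Column 3: 118 + 106 + 82 + 78 = 384.
Column 4: 66 + 94 + 102 + 122 = 384.
Main diagonal: 110 + 70 + 82 + 122 = 384.
Anti-diagonal: 66 + 106 + 126 + 86 = 384.
All lines sum to 384.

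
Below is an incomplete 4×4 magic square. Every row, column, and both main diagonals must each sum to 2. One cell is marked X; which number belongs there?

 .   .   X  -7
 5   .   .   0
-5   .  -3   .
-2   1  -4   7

6

Column 1 must total 2; the given cells sum to -2, so (1,1) = 4.
From column 4, 2 − (-7 + 0 + 7) gives (3,4) = 2.
From main diagonal, 2 − (4 + (-3) + 7) gives (2,2) = -6.
Using row 2: 5 + (-6) + 0 + ? → (2,3) = 2 − (-1) = 3.
The remaining cell in row 3 is (3,2) = 2 − (-6) = 8.
Column 2 must total 2; the given cells sum to 3, so (1,2) = -1.
The remaining cell in column 3 is (1,3) = 2 − (-4) = 6.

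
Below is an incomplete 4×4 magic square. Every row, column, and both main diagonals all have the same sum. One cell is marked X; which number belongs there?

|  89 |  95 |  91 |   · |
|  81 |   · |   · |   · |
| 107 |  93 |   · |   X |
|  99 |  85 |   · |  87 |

79

Column 1 is complete and sums to 376; that is the magic constant.
Row 1 must total 376; the given cells sum to 275, so (1,4) = 101.
Using row 4: 99 + 85 + 87 + ? → (4,3) = 376 − 271 = 105.
Column 2 must total 376; the given cells sum to 273, so (2,2) = 103.
Main diagonal must total 376; the given cells sum to 279, so (3,3) = 97.
Anti-diagonal needs 376; the known cells sum to 293, so (2,3) = 83.
Using row 2: 81 + 103 + 83 + ? → (2,4) = 376 − 267 = 109.
Row 3 must total 376; the given cells sum to 297, so (3,4) = 79.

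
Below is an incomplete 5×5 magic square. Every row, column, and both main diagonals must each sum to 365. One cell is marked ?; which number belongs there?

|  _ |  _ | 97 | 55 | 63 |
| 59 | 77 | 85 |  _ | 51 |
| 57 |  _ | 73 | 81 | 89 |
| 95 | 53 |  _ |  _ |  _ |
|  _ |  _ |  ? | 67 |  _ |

Row 2 needs 365; the known cells sum to 272, so (2,4) = 93.
Row 3: 57 + 73 + 81 + 89 + ? = 365, so (3,2) = 65.
Column 4 must total 365; the given cells sum to 296, so (4,4) = 69.
From anti-diagonal, 365 − (63 + 93 + 73 + 53) gives (5,1) = 83.
Column 1 needs 365; the known cells sum to 294, so (1,1) = 71.
Main diagonal: 71 + 77 + 73 + 69 + ? = 365, so (5,5) = 75.
Row 1 needs 365; the known cells sum to 286, so (1,2) = 79.
From column 2, 365 − (79 + 77 + 65 + 53) gives (5,2) = 91.
Column 5 needs 365; the known cells sum to 278, so (4,5) = 87.
The remaining cell in row 4 is (4,3) = 365 − 304 = 61.
From row 5, 365 − (83 + 91 + 67 + 75) gives (5,3) = 49.

49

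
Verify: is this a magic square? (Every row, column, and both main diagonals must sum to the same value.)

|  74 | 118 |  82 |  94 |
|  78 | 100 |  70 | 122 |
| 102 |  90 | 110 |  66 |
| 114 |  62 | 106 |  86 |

No — main diagonal sums to 370 but column 4 sums to 368.

Row 1: 74 + 118 + 82 + 94 = 368.
Row 2: 78 + 100 + 70 + 122 = 370.
Row 3: 102 + 90 + 110 + 66 = 368.
Row 4: 114 + 62 + 106 + 86 = 368.
Column 1: 74 + 78 + 102 + 114 = 368.
Column 2: 118 + 100 + 90 + 62 = 370.
Column 3: 82 + 70 + 110 + 106 = 368.
Column 4: 94 + 122 + 66 + 86 = 368.
Main diagonal: 74 + 100 + 110 + 86 = 370.
Anti-diagonal: 94 + 70 + 90 + 114 = 368.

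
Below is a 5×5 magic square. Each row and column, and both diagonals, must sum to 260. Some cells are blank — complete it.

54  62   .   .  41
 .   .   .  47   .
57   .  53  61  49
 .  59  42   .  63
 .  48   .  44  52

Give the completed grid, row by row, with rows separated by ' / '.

Row 3 needs 260; the known cells sum to 220, so (3,2) = 40.
From column 2, 260 − (62 + 40 + 59 + 48) gives (2,2) = 51.
Column 5 must total 260; the given cells sum to 205, so (2,5) = 55.
Main diagonal needs 260; the known cells sum to 210, so (4,4) = 50.
Using anti-diagonal: 41 + 47 + 53 + 59 + ? → (5,1) = 260 − 200 = 60.
Row 4 must total 260; the given cells sum to 214, so (4,1) = 46.
The remaining cell in row 5 is (5,3) = 260 − 204 = 56.
Using column 1: 54 + 57 + 46 + 60 + ? → (2,1) = 260 − 217 = 43.
From column 4, 260 − (47 + 61 + 50 + 44) gives (1,4) = 58.
Row 1: 54 + 62 + 58 + 41 + ? = 260, so (1,3) = 45.
Row 2 needs 260; the known cells sum to 196, so (2,3) = 64.

54 62 45 58 41 / 43 51 64 47 55 / 57 40 53 61 49 / 46 59 42 50 63 / 60 48 56 44 52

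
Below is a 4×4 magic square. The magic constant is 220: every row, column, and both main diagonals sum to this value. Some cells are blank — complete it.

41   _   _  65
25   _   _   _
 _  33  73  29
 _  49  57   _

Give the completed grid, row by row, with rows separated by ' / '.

Row 3: 33 + 73 + 29 + ? = 220, so (3,1) = 85.
Using column 1: 41 + 25 + 85 + ? → (4,1) = 220 − 151 = 69.
The remaining cell in anti-diagonal is (2,3) = 220 − 167 = 53.
Using row 4: 69 + 49 + 57 + ? → (4,4) = 220 − 175 = 45.
Using column 3: 53 + 73 + 57 + ? → (1,3) = 220 − 183 = 37.
From column 4, 220 − (65 + 29 + 45) gives (2,4) = 81.
Main diagonal needs 220; the known cells sum to 159, so (2,2) = 61.
Using row 1: 41 + 37 + 65 + ? → (1,2) = 220 − 143 = 77.

41 77 37 65 / 25 61 53 81 / 85 33 73 29 / 69 49 57 45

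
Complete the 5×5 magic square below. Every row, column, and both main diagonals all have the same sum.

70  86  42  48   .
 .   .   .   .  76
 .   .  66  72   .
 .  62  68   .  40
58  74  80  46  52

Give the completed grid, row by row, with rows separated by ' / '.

Row 5 is already complete: 58 + 74 + 80 + 46 + 52 = 310, so that is the magic constant.
The remaining cell in row 1 is (1,5) = 310 − 246 = 64.
Column 3 must total 310; the given cells sum to 256, so (2,3) = 54.
From column 5, 310 − (64 + 76 + 40 + 52) gives (3,5) = 78.
Using anti-diagonal: 64 + 66 + 62 + 58 + ? → (2,4) = 310 − 250 = 60.
Column 4 needs 310; the known cells sum to 226, so (4,4) = 84.
Main diagonal: 70 + 66 + 84 + 52 + ? = 310, so (2,2) = 38.
Row 2 must total 310; the given cells sum to 228, so (2,1) = 82.
From row 4, 310 − (62 + 68 + 84 + 40) gives (4,1) = 56.
Column 1 needs 310; the known cells sum to 266, so (3,1) = 44.
Column 2 must total 310; the given cells sum to 260, so (3,2) = 50.

70 86 42 48 64 / 82 38 54 60 76 / 44 50 66 72 78 / 56 62 68 84 40 / 58 74 80 46 52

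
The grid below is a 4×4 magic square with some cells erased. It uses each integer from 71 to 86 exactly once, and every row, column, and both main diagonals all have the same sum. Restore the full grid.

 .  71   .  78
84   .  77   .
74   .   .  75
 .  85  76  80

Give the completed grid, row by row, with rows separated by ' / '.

The entries are 71 through 86, which sum to 1256, so each line sums to 1256/4 = 314.
From row 4, 314 − (85 + 76 + 80) gives (4,1) = 73.
Column 1 must total 314; the given cells sum to 231, so (1,1) = 83.
From column 4, 314 − (78 + 75 + 80) gives (2,4) = 81.
From anti-diagonal, 314 − (78 + 77 + 73) gives (3,2) = 86.
From row 1, 314 − (83 + 71 + 78) gives (1,3) = 82.
Row 2 must total 314; the given cells sum to 242, so (2,2) = 72.
Using row 3: 74 + 86 + 75 + ? → (3,3) = 314 − 235 = 79.

83 71 82 78 / 84 72 77 81 / 74 86 79 75 / 73 85 76 80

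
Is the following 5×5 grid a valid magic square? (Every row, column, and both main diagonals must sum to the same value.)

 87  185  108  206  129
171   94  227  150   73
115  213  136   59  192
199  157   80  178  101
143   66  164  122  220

Row 1: 87 + 185 + 108 + 206 + 129 = 715.
Row 2: 171 + 94 + 227 + 150 + 73 = 715.
Row 3: 115 + 213 + 136 + 59 + 192 = 715.
Row 4: 199 + 157 + 80 + 178 + 101 = 715.
Row 5: 143 + 66 + 164 + 122 + 220 = 715.
Column 1: 87 + 171 + 115 + 199 + 143 = 715.
Column 2: 185 + 94 + 213 + 157 + 66 = 715.
Column 3: 108 + 227 + 136 + 80 + 164 = 715.
Column 4: 206 + 150 + 59 + 178 + 122 = 715.
Column 5: 129 + 73 + 192 + 101 + 220 = 715.
Main diagonal: 87 + 94 + 136 + 178 + 220 = 715.
Anti-diagonal: 129 + 150 + 136 + 157 + 143 = 715.
All lines sum to 715.

Yes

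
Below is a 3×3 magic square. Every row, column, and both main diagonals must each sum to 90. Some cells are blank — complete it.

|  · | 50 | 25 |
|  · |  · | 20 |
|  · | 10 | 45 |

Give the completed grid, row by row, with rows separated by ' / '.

15 50 25 / 40 30 20 / 35 10 45

Row 1: 50 + 25 + ? = 90, so (1,1) = 15.
From row 3, 90 − (10 + 45) gives (3,1) = 35.
Column 1 must total 90; the given cells sum to 50, so (2,1) = 40.
Using column 2: 50 + 10 + ? → (2,2) = 90 − 60 = 30.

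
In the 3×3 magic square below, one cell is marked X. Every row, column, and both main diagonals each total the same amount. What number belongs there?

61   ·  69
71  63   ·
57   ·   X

65

Anti-diagonal is complete and sums to 189; that is the magic constant.
Row 1: 61 + 69 + ? = 189, so (1,2) = 59.
Row 2: 71 + 63 + ? = 189, so (2,3) = 55.
Column 2: 59 + 63 + ? = 189, so (3,2) = 67.
Column 3 needs 189; the known cells sum to 124, so (3,3) = 65.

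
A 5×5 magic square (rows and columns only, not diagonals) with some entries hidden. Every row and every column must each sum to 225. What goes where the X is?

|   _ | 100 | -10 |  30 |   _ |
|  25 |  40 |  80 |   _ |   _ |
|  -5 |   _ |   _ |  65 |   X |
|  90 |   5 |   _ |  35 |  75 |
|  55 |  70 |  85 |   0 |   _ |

105

Using row 4: 90 + 5 + 35 + 75 + ? → (4,3) = 225 − 205 = 20.
Row 5 needs 225; the known cells sum to 210, so (5,5) = 15.
From column 1, 225 − (25 + (-5) + 90 + 55) gives (1,1) = 60.
Column 2 needs 225; the known cells sum to 215, so (3,2) = 10.
From column 3, 225 − (-10 + 80 + 20 + 85) gives (3,3) = 50.
Column 4: 30 + 65 + 35 + 0 + ? = 225, so (2,4) = 95.
Using row 1: 60 + 100 + (-10) + 30 + ? → (1,5) = 225 − 180 = 45.
Using row 2: 25 + 40 + 80 + 95 + ? → (2,5) = 225 − 240 = -15.
From row 3, 225 − (-5 + 10 + 50 + 65) gives (3,5) = 105.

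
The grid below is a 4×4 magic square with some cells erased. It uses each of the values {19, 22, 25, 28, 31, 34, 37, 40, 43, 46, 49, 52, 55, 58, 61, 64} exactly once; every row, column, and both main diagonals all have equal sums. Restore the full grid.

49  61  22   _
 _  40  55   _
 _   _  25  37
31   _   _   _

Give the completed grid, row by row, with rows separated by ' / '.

The 16 entries sum to 664, so each line sums to 664/4 = 166.
Row 1 needs 166; the known cells sum to 132, so (1,4) = 34.
Column 3 needs 166; the known cells sum to 102, so (4,3) = 64.
Main diagonal: 49 + 40 + 25 + ? = 166, so (4,4) = 52.
The remaining cell in anti-diagonal is (3,2) = 166 − 120 = 46.
From row 3, 166 − (46 + 25 + 37) gives (3,1) = 58.
From row 4, 166 − (31 + 64 + 52) gives (4,2) = 19.
From column 1, 166 − (49 + 58 + 31) gives (2,1) = 28.
The remaining cell in column 4 is (2,4) = 166 − 123 = 43.

49 61 22 34 / 28 40 55 43 / 58 46 25 37 / 31 19 64 52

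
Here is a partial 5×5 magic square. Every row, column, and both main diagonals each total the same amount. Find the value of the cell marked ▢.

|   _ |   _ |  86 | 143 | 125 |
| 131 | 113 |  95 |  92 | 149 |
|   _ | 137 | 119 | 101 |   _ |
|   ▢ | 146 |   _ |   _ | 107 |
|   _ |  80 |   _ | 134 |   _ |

89

Row 2 is complete and sums to 580; that is the magic constant.
From column 2, 580 − (113 + 137 + 146 + 80) gives (1,2) = 104.
The remaining cell in column 4 is (4,4) = 580 − 470 = 110.
Anti-diagonal needs 580; the known cells sum to 482, so (5,1) = 98.
Row 1 needs 580; the known cells sum to 458, so (1,1) = 122.
The remaining cell in main diagonal is (5,5) = 580 − 464 = 116.
Row 5 must total 580; the given cells sum to 428, so (5,3) = 152.
Column 3: 86 + 95 + 119 + 152 + ? = 580, so (4,3) = 128.
Column 5 must total 580; the given cells sum to 497, so (3,5) = 83.
Row 3: 137 + 119 + 101 + 83 + ? = 580, so (3,1) = 140.
Using row 4: 146 + 128 + 110 + 107 + ? → (4,1) = 580 − 491 = 89.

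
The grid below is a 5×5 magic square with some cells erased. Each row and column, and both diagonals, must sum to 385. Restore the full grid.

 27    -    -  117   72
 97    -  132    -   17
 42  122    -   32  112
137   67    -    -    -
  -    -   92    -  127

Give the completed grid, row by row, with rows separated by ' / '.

The remaining cell in row 3 is (3,3) = 385 − 308 = 77.
Column 1 needs 385; the known cells sum to 303, so (5,1) = 82.
Column 5 needs 385; the known cells sum to 328, so (4,5) = 57.
Anti-diagonal must total 385; the given cells sum to 298, so (2,4) = 87.
Row 2 must total 385; the given cells sum to 333, so (2,2) = 52.
Main diagonal needs 385; the known cells sum to 283, so (4,4) = 102.
Using row 4: 137 + 67 + 102 + 57 + ? → (4,3) = 385 − 363 = 22.
Using column 3: 132 + 77 + 22 + 92 + ? → (1,3) = 385 − 323 = 62.
Using column 4: 117 + 87 + 32 + 102 + ? → (5,4) = 385 − 338 = 47.
Row 1 needs 385; the known cells sum to 278, so (1,2) = 107.
From row 5, 385 − (82 + 92 + 47 + 127) gives (5,2) = 37.

27 107 62 117 72 / 97 52 132 87 17 / 42 122 77 32 112 / 137 67 22 102 57 / 82 37 92 47 127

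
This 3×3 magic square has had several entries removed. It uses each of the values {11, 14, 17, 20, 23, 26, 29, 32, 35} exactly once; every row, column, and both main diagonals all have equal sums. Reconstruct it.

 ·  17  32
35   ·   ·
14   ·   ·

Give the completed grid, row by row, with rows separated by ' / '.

20 17 32 / 35 23 11 / 14 29 26

The 9 entries sum to 207, so each line sums to 207/3 = 69.
Using row 1: 17 + 32 + ? → (1,1) = 69 − 49 = 20.
The remaining cell in anti-diagonal is (2,2) = 69 − 46 = 23.
Row 2 must total 69; the given cells sum to 58, so (2,3) = 11.
Column 2 must total 69; the given cells sum to 40, so (3,2) = 29.
Column 3 must total 69; the given cells sum to 43, so (3,3) = 26.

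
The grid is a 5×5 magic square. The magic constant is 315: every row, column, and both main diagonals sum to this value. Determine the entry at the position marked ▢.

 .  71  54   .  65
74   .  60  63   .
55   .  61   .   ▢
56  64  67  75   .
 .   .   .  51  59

Row 4 needs 315; the known cells sum to 262, so (4,5) = 53.
Column 3 must total 315; the given cells sum to 242, so (5,3) = 73.
From anti-diagonal, 315 − (65 + 63 + 61 + 64) gives (5,1) = 62.
The remaining cell in row 5 is (5,2) = 315 − 245 = 70.
Column 1 must total 315; the given cells sum to 247, so (1,1) = 68.
Main diagonal must total 315; the given cells sum to 263, so (2,2) = 52.
Row 1: 68 + 71 + 54 + 65 + ? = 315, so (1,4) = 57.
Using row 2: 74 + 52 + 60 + 63 + ? → (2,5) = 315 − 249 = 66.
Column 2 must total 315; the given cells sum to 257, so (3,2) = 58.
Using column 4: 57 + 63 + 75 + 51 + ? → (3,4) = 315 − 246 = 69.
Column 5 must total 315; the given cells sum to 243, so (3,5) = 72.

72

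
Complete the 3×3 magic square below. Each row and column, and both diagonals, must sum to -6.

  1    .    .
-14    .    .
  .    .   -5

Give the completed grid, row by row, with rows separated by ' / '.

1 4 -11 / -14 -2 10 / 7 -8 -5

From column 1, -6 − (1 + (-14)) gives (3,1) = 7.
From main diagonal, -6 − (1 + (-5)) gives (2,2) = -2.
Anti-diagonal needs -6; the known cells sum to 5, so (1,3) = -11.
Row 1 needs -6; the known cells sum to -10, so (1,2) = 4.
Row 2 needs -6; the known cells sum to -16, so (2,3) = 10.
Using row 3: 7 + (-5) + ? → (3,2) = -6 − 2 = -8.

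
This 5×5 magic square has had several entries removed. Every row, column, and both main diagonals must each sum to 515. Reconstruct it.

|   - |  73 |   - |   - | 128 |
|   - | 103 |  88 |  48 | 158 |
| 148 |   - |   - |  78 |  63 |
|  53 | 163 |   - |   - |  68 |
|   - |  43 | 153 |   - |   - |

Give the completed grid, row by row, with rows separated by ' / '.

Using row 2: 103 + 88 + 48 + 158 + ? → (2,1) = 515 − 397 = 118.
Column 2: 73 + 103 + 163 + 43 + ? = 515, so (3,2) = 133.
The remaining cell in column 5 is (5,5) = 515 − 417 = 98.
The remaining cell in row 3 is (3,3) = 515 − 422 = 93.
Using anti-diagonal: 128 + 48 + 93 + 163 + ? → (5,1) = 515 − 432 = 83.
Row 5: 83 + 43 + 153 + 98 + ? = 515, so (5,4) = 138.
Using column 1: 118 + 148 + 53 + 83 + ? → (1,1) = 515 − 402 = 113.
Main diagonal: 113 + 103 + 93 + 98 + ? = 515, so (4,4) = 108.
Using row 4: 53 + 163 + 108 + 68 + ? → (4,3) = 515 − 392 = 123.
Column 3 must total 515; the given cells sum to 457, so (1,3) = 58.
Column 4 needs 515; the known cells sum to 372, so (1,4) = 143.

113 73 58 143 128 / 118 103 88 48 158 / 148 133 93 78 63 / 53 163 123 108 68 / 83 43 153 138 98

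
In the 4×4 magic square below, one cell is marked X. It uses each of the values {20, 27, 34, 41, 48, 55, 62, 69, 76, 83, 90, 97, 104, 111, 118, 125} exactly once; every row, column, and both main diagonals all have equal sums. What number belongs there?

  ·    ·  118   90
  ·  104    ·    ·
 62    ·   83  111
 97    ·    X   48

The 16 entries sum to 1160, so each line sums to 1160/4 = 290.
Row 3: 62 + 83 + 111 + ? = 290, so (3,2) = 34.
Column 4 must total 290; the given cells sum to 249, so (2,4) = 41.
Main diagonal must total 290; the given cells sum to 235, so (1,1) = 55.
From anti-diagonal, 290 − (90 + 34 + 97) gives (2,3) = 69.
Row 1 needs 290; the known cells sum to 263, so (1,2) = 27.
The remaining cell in row 2 is (2,1) = 290 − 214 = 76.
Column 2 must total 290; the given cells sum to 165, so (4,2) = 125.
From column 3, 290 − (118 + 69 + 83) gives (4,3) = 20.

20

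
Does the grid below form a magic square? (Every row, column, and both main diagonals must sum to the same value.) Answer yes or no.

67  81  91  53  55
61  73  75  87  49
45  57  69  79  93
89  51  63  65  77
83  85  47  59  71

No — anti-diagonal sums to 345 but column 2 sums to 347.

Row 1: 67 + 81 + 91 + 53 + 55 = 347.
Row 2: 61 + 73 + 75 + 87 + 49 = 345.
Row 3: 45 + 57 + 69 + 79 + 93 = 343.
Row 4: 89 + 51 + 63 + 65 + 77 = 345.
Row 5: 83 + 85 + 47 + 59 + 71 = 345.
Column 1: 67 + 61 + 45 + 89 + 83 = 345.
Column 2: 81 + 73 + 57 + 51 + 85 = 347.
Column 3: 91 + 75 + 69 + 63 + 47 = 345.
Column 4: 53 + 87 + 79 + 65 + 59 = 343.
Column 5: 55 + 49 + 93 + 77 + 71 = 345.
Main diagonal: 67 + 73 + 69 + 65 + 71 = 345.
Anti-diagonal: 55 + 87 + 69 + 51 + 83 = 345.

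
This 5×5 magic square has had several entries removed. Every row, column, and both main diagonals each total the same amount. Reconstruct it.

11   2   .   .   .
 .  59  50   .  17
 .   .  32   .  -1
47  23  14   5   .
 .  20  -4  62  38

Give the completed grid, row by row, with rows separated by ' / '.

Main diagonal is already complete: 11 + 59 + 32 + 5 + 38 = 145, so that is the magic constant.
The remaining cell in row 4 is (4,5) = 145 − 89 = 56.
The remaining cell in row 5 is (5,1) = 145 − 116 = 29.
Column 2 must total 145; the given cells sum to 104, so (3,2) = 41.
From column 3, 145 − (50 + 32 + 14 + (-4)) gives (1,3) = 53.
Column 5 needs 145; the known cells sum to 110, so (1,5) = 35.
Anti-diagonal needs 145; the known cells sum to 119, so (2,4) = 26.
Row 1 must total 145; the given cells sum to 101, so (1,4) = 44.
From row 2, 145 − (59 + 50 + 26 + 17) gives (2,1) = -7.
Using column 1: 11 + (-7) + 47 + 29 + ? → (3,1) = 145 − 80 = 65.
From column 4, 145 − (44 + 26 + 5 + 62) gives (3,4) = 8.

11 2 53 44 35 / -7 59 50 26 17 / 65 41 32 8 -1 / 47 23 14 5 56 / 29 20 -4 62 38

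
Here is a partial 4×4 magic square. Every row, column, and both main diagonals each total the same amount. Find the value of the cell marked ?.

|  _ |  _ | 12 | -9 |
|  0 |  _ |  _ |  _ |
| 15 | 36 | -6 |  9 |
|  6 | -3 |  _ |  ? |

Row 3 is complete and sums to 54; that is the magic constant.
From column 1, 54 − (0 + 15 + 6) gives (1,1) = 33.
Anti-diagonal must total 54; the given cells sum to 33, so (2,3) = 21.
From row 1, 54 − (33 + 12 + (-9)) gives (1,2) = 18.
From column 2, 54 − (18 + 36 + (-3)) gives (2,2) = 3.
Using column 3: 12 + 21 + (-6) + ? → (4,3) = 54 − 27 = 27.
Main diagonal needs 54; the known cells sum to 30, so (4,4) = 24.

24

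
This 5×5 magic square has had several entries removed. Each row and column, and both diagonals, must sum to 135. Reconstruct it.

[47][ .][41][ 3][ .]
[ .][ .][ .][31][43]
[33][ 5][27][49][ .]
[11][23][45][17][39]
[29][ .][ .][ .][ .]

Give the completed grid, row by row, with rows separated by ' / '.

47 19 41 3 25 / 15 37 9 31 43 / 33 5 27 49 21 / 11 23 45 17 39 / 29 51 13 35 7

Row 3 must total 135; the given cells sum to 114, so (3,5) = 21.
Using column 1: 47 + 33 + 11 + 29 + ? → (2,1) = 135 − 120 = 15.
The remaining cell in column 4 is (5,4) = 135 − 100 = 35.
From anti-diagonal, 135 − (31 + 27 + 23 + 29) gives (1,5) = 25.
Row 1: 47 + 41 + 3 + 25 + ? = 135, so (1,2) = 19.
Column 5 needs 135; the known cells sum to 128, so (5,5) = 7.
Main diagonal needs 135; the known cells sum to 98, so (2,2) = 37.
The remaining cell in row 2 is (2,3) = 135 − 126 = 9.
From column 2, 135 − (19 + 37 + 5 + 23) gives (5,2) = 51.
Column 3 needs 135; the known cells sum to 122, so (5,3) = 13.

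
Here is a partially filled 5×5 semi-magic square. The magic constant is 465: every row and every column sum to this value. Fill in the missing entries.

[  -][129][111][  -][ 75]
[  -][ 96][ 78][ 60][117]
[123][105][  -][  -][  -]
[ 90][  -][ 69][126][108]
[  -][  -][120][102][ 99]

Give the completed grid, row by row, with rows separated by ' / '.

The remaining cell in row 2 is (2,1) = 465 − 351 = 114.
Row 4 needs 465; the known cells sum to 393, so (4,2) = 72.
Column 2: 129 + 96 + 105 + 72 + ? = 465, so (5,2) = 63.
The remaining cell in column 3 is (3,3) = 465 − 378 = 87.
Column 5 needs 465; the known cells sum to 399, so (3,5) = 66.
Row 3 needs 465; the known cells sum to 381, so (3,4) = 84.
Row 5 must total 465; the given cells sum to 384, so (5,1) = 81.
Using column 1: 114 + 123 + 90 + 81 + ? → (1,1) = 465 − 408 = 57.
Column 4 needs 465; the known cells sum to 372, so (1,4) = 93.

57 129 111 93 75 / 114 96 78 60 117 / 123 105 87 84 66 / 90 72 69 126 108 / 81 63 120 102 99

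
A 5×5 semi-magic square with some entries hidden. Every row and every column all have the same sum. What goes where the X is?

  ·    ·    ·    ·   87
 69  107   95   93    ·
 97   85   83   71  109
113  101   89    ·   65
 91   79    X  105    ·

67

Row 3 is complete and sums to 445; that is the magic constant.
Row 2 needs 445; the known cells sum to 364, so (2,5) = 81.
Row 4 needs 445; the known cells sum to 368, so (4,4) = 77.
Column 1: 69 + 97 + 113 + 91 + ? = 445, so (1,1) = 75.
From column 2, 445 − (107 + 85 + 101 + 79) gives (1,2) = 73.
Using column 4: 93 + 71 + 77 + 105 + ? → (1,4) = 445 − 346 = 99.
Column 5: 87 + 81 + 109 + 65 + ? = 445, so (5,5) = 103.
Row 1 needs 445; the known cells sum to 334, so (1,3) = 111.
Row 5 must total 445; the given cells sum to 378, so (5,3) = 67.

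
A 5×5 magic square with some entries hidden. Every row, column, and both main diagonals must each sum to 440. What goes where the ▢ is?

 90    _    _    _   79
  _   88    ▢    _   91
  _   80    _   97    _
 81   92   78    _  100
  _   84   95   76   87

Row 4: 81 + 92 + 78 + 100 + ? = 440, so (4,4) = 89.
Row 5: 84 + 95 + 76 + 87 + ? = 440, so (5,1) = 98.
The remaining cell in column 2 is (1,2) = 440 − 344 = 96.
Column 5 must total 440; the given cells sum to 357, so (3,5) = 83.
Using main diagonal: 90 + 88 + 89 + 87 + ? → (3,3) = 440 − 354 = 86.
Anti-diagonal must total 440; the given cells sum to 355, so (2,4) = 85.
Row 3 needs 440; the known cells sum to 346, so (3,1) = 94.
The remaining cell in column 1 is (2,1) = 440 − 363 = 77.
Column 4 needs 440; the known cells sum to 347, so (1,4) = 93.
Row 1 must total 440; the given cells sum to 358, so (1,3) = 82.
The remaining cell in row 2 is (2,3) = 440 − 341 = 99.

99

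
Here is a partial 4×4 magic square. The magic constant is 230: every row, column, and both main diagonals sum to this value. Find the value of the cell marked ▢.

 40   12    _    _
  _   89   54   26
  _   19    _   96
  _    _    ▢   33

5

Row 2 needs 230; the known cells sum to 169, so (2,1) = 61.
Column 2 must total 230; the given cells sum to 120, so (4,2) = 110.
Using column 4: 26 + 96 + 33 + ? → (1,4) = 230 − 155 = 75.
From main diagonal, 230 − (40 + 89 + 33) gives (3,3) = 68.
Anti-diagonal: 75 + 54 + 19 + ? = 230, so (4,1) = 82.
Row 1: 40 + 12 + 75 + ? = 230, so (1,3) = 103.
From row 3, 230 − (19 + 68 + 96) gives (3,1) = 47.
Using row 4: 82 + 110 + 33 + ? → (4,3) = 230 − 225 = 5.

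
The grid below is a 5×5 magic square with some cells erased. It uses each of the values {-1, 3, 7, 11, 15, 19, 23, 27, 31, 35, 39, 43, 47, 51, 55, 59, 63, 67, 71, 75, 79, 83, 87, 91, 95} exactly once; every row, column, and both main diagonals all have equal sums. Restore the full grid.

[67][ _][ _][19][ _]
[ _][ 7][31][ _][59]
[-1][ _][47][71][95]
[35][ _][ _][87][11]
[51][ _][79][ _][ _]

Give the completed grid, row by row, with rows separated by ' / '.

The 25 entries sum to 1175, so each line sums to 1175/5 = 235.
The remaining cell in row 3 is (3,2) = 235 − 212 = 23.
Using column 1: 67 + (-1) + 35 + 51 + ? → (2,1) = 235 − 152 = 83.
Main diagonal needs 235; the known cells sum to 208, so (5,5) = 27.
Row 2 must total 235; the given cells sum to 180, so (2,4) = 55.
Column 4: 19 + 55 + 71 + 87 + ? = 235, so (5,4) = 3.
Column 5 needs 235; the known cells sum to 192, so (1,5) = 43.
Anti-diagonal needs 235; the known cells sum to 196, so (4,2) = 39.
From row 4, 235 − (35 + 39 + 87 + 11) gives (4,3) = 63.
The remaining cell in row 5 is (5,2) = 235 − 160 = 75.
The remaining cell in column 2 is (1,2) = 235 − 144 = 91.
Column 3: 31 + 47 + 63 + 79 + ? = 235, so (1,3) = 15.

67 91 15 19 43 / 83 7 31 55 59 / -1 23 47 71 95 / 35 39 63 87 11 / 51 75 79 3 27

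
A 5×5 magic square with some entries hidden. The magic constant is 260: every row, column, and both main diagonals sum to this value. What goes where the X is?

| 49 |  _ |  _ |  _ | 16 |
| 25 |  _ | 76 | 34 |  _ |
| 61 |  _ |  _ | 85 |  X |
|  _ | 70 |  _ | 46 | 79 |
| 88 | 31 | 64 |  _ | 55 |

43

From row 5, 260 − (88 + 31 + 64 + 55) gives (5,4) = 22.
Column 1 needs 260; the known cells sum to 223, so (4,1) = 37.
Column 4: 34 + 85 + 46 + 22 + ? = 260, so (1,4) = 73.
Anti-diagonal must total 260; the given cells sum to 208, so (3,3) = 52.
Row 4: 37 + 70 + 46 + 79 + ? = 260, so (4,3) = 28.
Column 3 needs 260; the known cells sum to 220, so (1,3) = 40.
From main diagonal, 260 − (49 + 52 + 46 + 55) gives (2,2) = 58.
From row 1, 260 − (49 + 40 + 73 + 16) gives (1,2) = 82.
Row 2 must total 260; the given cells sum to 193, so (2,5) = 67.
Column 2: 82 + 58 + 70 + 31 + ? = 260, so (3,2) = 19.
Column 5 must total 260; the given cells sum to 217, so (3,5) = 43.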